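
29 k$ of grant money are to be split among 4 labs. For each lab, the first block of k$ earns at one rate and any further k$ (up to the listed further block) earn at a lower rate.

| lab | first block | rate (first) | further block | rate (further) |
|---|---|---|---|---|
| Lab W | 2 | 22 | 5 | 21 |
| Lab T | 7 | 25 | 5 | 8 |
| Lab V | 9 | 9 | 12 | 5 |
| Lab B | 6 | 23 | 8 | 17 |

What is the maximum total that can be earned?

607

Order all 8 blocks by rate: Lab T/tier1 25 > Lab B/tier1 23 > Lab W/tier1 22 > Lab W/tier2 21 > Lab B/tier2 17 > Lab V/tier1 9 > Lab T/tier2 8 > Lab V/tier2 5.
Lab T/tier1 (25): +7 — 22 left.
Fill Lab B tier1 block (6 at 23) — 16 left.
Fill Lab W tier1 block (2 at 22) — 14 left.
Lab W/tier2 (21): +5 — 9 left.
Fill Lab B tier2 block (8 at 17) — 1 left.
Lab V tier1 at 9: only 1 left, fill 1.
Total = 25×7 + 23×6 + 22×2 + 21×5 + 17×8 + 9×1 = 607.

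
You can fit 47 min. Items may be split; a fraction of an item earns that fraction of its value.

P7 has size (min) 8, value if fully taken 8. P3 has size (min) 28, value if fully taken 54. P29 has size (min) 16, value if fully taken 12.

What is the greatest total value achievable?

70.25

Sort by value density: P3 54/28≈1.93, P7 8/8≈1, P29 12/16≈0.75.
P3: take in full, 28 min for value 54 → 19 left.
Take all of P7 (8 min, value 8) → 11 min left.
Fill the last 11 min with part of P29: 11/16 of it earns 8.25.
Total value = 70.25.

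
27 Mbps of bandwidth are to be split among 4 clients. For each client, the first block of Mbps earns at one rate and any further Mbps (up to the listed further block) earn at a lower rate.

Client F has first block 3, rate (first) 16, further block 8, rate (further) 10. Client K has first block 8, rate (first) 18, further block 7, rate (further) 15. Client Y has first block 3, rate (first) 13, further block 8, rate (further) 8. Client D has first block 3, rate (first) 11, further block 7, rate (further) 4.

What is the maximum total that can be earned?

Treat each block as its own option and order by rate: Client K/first 18 > Client F/first 16 > Client K/second 15 > Client Y/first 13 > Client D/first 11 > Client F/second 10 > Client Y/second 8 > Client D/second 4.
Client K/first (18): +8 — 19 left.
Client F/first (16): +3 — 16 left.
Client K/second (15): +7 — 9 left.
Client Y first at 13: fill all 3 — 6 left.
Fill Client D first block (3 at 11) — 3 left.
Client F/second: +3 of 8 at 10; pool empty.
Total = 18×8 + 16×3 + 15×7 + 13×3 + 11×3 + 10×3 = 399.

399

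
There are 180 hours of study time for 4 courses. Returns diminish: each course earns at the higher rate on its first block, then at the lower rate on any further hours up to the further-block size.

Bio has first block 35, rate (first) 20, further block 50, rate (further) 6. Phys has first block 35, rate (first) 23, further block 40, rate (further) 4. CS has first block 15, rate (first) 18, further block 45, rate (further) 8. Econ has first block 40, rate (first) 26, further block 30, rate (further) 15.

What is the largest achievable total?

Treat each block as its own option and order by rate: Econ/T1 26 > Phys/T1 23 > Bio/T1 20 > CS/T1 18 > Econ/T2 15 > CS/T2 8 > Bio/T2 6 > Phys/T2 4.
Econ T1 at 26: fill all 40 ; 140 left.
Phys/T1 (23): +35 ; 105 left.
Bio/T1 (20): +35 ; 70 left.
CS T1 at 18: fill all 15 ; 55 left.
Econ T2 at 15: fill all 30 ; 25 left.
25 remain; put them into CS T2 at 8.
Total = 26×40 + 23×35 + 20×35 + 18×15 + 15×30 + 8×25 = 3465.

3465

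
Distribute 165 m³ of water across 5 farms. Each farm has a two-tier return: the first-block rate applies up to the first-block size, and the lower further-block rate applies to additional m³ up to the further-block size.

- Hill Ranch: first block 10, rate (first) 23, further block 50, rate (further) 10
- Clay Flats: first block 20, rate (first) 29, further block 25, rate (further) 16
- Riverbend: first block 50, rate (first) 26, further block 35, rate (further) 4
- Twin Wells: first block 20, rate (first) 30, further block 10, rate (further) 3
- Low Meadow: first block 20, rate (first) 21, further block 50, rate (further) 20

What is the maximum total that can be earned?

Rank every tier by rate: Twin Wells/T1 30 > Clay Flats/T1 29 > Riverbend/T1 26 > Hill Ranch/T1 23 > Low Meadow/T1 21 > Low Meadow/T2 20 > Clay Flats/T2 16 > Hill Ranch/T2 10 > Riverbend/T2 4 > Twin Wells/T2 3.
Twin Wells/T1 (30): +20 — 145 left.
Clay Flats/T1 (29): +20 — 125 left.
Riverbend T1 at 26: fill all 50 — 75 left.
Hill Ranch/T1 (23): +10 — 65 left.
Low Meadow T1 at 21: fill all 20 — 45 left.
Low Meadow T2 at 20: only 45 left, fill 45.
Total = 30×20 + 29×20 + 26×50 + 23×10 + 21×20 + 20×45 = 4030.

4030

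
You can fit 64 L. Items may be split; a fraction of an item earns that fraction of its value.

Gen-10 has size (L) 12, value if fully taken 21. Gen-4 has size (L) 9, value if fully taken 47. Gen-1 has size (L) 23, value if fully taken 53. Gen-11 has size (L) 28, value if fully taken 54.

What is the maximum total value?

Rank by value-to-size ratio: Gen-4 47/9≈5.22, Gen-1 53/23≈2.3, Gen-11 54/28≈1.93, Gen-10 21/12≈1.75.
Take all of Gen-4 (9 L, value 47) ; 55 L left.
Gen-1: take in full, 23 L for value 53 ; 32 left.
All 28 L of Gen-11 fit (value 54) ; 4 remain.
Fill the last 4 L with part of Gen-10: 4/12 of it earns 7.
Total value = 161.

161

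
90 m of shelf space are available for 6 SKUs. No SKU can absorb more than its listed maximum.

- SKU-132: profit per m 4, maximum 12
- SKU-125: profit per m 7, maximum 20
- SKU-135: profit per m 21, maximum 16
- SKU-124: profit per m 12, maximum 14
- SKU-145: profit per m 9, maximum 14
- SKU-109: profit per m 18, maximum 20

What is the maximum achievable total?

Order the SKUs by profit per m: SKU-135 21 > SKU-109 18 > SKU-124 12 > SKU-145 9 > SKU-125 7 > SKU-132 4.
Give SKU-135 16 to hit its cap of 16 ; 74 left.
Give SKU-109 20 to hit its cap of 20 ; 54 left.
SKU-124: +14 to 14 (cap) ; 40 left.
SKU-145: +14 to 14 (cap) ; 26 left.
SKU-125: +20 to 20 (cap) ; 6 left.
Only 6 left; SKU-132 takes them to reach 6.
Total = 4×6 + 7×20 + 21×16 + 12×14 + 9×14 + 18×20 = 1154.

1154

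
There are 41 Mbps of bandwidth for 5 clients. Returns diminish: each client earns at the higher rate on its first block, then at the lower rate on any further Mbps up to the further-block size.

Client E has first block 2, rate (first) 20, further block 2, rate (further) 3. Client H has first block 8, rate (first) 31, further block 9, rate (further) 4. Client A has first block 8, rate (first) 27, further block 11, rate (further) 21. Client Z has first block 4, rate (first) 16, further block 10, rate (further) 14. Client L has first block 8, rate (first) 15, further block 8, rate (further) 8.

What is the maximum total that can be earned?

Treat each block as its own option and order by rate: Client H/tier1 31 > Client A/tier1 27 > Client A/tier2 21 > Client E/tier1 20 > Client Z/tier1 16 > Client L/tier1 15 > Client Z/tier2 14 > Client L/tier2 8 > Client H/tier2 4 > Client E/tier2 3.
Client H tier1 at 31: fill all 8 → 33 left.
Fill Client A tier1 block (8 at 27) → 25 left.
Client A tier2 at 21: fill all 11 → 14 left.
Client E/tier1 (20): +2 → 12 left.
Fill Client Z tier1 block (4 at 16) → 8 left.
Client L/tier1 (15): +8 → 0 left.
Total = 31×8 + 27×8 + 21×11 + 20×2 + 16×4 + 15×8 = 919.

919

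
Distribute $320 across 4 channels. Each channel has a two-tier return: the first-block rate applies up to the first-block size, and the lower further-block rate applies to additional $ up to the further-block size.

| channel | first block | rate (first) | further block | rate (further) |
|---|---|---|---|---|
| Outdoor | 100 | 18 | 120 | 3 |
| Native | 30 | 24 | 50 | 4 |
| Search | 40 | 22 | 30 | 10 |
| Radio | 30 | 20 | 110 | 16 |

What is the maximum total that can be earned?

Rank every tier by rate: Native/tier1 24 > Search/tier1 22 > Radio/tier1 20 > Outdoor/tier1 18 > Radio/tier2 16 > Search/tier2 10 > Native/tier2 4 > Outdoor/tier2 3.
Fill Native tier1 block (30 at 24) ; 290 left.
Fill Search tier1 block (40 at 22) ; 250 left.
Radio tier1 at 20: fill all 30 ; 220 left.
Fill Outdoor tier1 block (100 at 18) ; 120 left.
Fill Radio tier2 block (110 at 16) ; 10 left.
Search tier2 at 10: only 10 left, fill 10.
Total = 24×30 + 22×40 + 20×30 + 18×100 + 16×110 + 10×10 = 5860.

5860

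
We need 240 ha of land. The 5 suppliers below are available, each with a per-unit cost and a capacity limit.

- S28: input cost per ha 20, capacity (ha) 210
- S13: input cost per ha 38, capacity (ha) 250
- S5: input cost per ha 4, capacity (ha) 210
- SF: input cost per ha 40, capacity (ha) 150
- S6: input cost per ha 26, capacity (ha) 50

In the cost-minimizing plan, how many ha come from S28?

Fill from the cheapest supplier first.
Take 210 from S5 at 4 ; need 30 more.
Take 30 from S28 at 20 to finish.
S6, S13, SF: unused.

30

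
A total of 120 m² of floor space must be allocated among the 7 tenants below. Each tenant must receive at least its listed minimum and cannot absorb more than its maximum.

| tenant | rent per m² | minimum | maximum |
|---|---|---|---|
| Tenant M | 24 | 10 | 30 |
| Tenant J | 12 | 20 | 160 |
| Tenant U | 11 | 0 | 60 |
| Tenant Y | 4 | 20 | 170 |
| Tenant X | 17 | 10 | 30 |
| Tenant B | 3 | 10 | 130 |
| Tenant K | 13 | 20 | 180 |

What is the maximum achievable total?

Meeting every minimum uses 10+20+0+20+10+10+20 = 90 m², leaving 30.
Rank by rent per m²: Tenant M 24 > Tenant X 17 > Tenant K 13 > Tenant J 12 > Tenant U 11 > Tenant Y 4 > Tenant B 3.
Tenant M takes 20 more to reach its cap of 30 → 10 left.
Only 10 left; Tenant X takes them to reach 20.
Total = 24×30 + 12×20 + 4×20 + 17×20 + 3×10 + 13×20 = 1670.

1670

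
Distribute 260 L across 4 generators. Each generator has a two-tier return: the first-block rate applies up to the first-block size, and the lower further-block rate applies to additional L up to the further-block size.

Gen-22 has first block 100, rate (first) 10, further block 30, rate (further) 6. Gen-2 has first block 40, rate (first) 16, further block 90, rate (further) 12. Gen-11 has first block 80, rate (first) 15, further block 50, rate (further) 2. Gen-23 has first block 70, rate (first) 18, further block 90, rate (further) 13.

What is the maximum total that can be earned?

Treat each block as its own option and order by rate: Gen-23/T1 18 > Gen-2/T1 16 > Gen-11/T1 15 > Gen-23/T2 13 > Gen-2/T2 12 > Gen-22/T1 10 > Gen-22/T2 6 > Gen-11/T2 2.
Gen-23 T1 at 18: fill all 70 ; 190 left.
Gen-2 T1 at 16: fill all 40 ; 150 left.
Gen-11/T1 (15): +80 ; 70 left.
Gen-23/T2: +70 of 90 at 13; pool empty.
Total = 18×70 + 16×40 + 15×80 + 13×70 = 4010.

4010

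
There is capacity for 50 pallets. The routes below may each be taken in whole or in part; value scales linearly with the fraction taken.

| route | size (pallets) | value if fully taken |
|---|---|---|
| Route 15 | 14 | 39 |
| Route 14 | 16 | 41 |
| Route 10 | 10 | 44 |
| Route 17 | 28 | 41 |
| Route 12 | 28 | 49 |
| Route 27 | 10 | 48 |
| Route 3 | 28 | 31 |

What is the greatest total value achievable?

172

Best value per unit of size first: Route 27 48/10≈4.8, Route 10 44/10≈4.4, Route 15 39/14≈2.79, Route 14 41/16≈2.56, Route 12 49/28≈1.75, Route 17 41/28≈1.46, Route 3 31/28≈1.11.
Take all of Route 27 (10 pallets, value 48) → 40 pallets left.
All 10 pallets of Route 10 fit (value 44) → 30 remain.
Take all of Route 15 (14 pallets, value 39) → 16 pallets left.
All 16 pallets of Route 14 fit (value 41) → 0 remain.
Total value = 172.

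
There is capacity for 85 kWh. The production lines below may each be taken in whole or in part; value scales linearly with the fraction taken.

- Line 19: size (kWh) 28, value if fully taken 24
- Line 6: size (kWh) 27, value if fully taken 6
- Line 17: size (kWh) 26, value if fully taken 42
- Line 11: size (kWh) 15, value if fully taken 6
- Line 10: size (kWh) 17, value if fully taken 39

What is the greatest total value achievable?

Sort by value density: Line 10 39/17≈2.29, Line 17 42/26≈1.62, Line 19 24/28≈0.857, Line 11 6/15≈0.4, Line 6 6/27≈0.222.
Take all of Line 10 (17 kWh, value 39) ; 68 kWh left.
All 26 kWh of Line 17 fit (value 42) ; 42 remain.
Line 19: take in full, 28 kWh for value 24 ; 14 left.
14 kWh left: a 14/15 share of Line 11 gives 6×14/15 = 5.6.
Total value = 110.6.

110.6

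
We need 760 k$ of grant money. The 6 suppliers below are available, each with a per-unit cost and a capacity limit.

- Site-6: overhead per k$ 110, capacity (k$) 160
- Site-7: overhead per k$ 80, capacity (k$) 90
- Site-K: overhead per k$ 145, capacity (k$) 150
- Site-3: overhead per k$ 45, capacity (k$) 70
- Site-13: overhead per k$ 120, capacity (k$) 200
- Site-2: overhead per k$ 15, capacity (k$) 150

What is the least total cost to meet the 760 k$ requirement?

67250

Use suppliers in increasing cost order.
Take 150 from Site-2 at 15 ; need 610 more.
Site-3 at 45: take all 70 k$ ; 540 still needed.
Site-7 (80): use full 90 ; 450 k$ to go.
Site-6 at 110: take all 160 k$ ; 290 still needed.
Site-13 at 120: take all 200 k$ ; 90 still needed.
Site-K at 145: take 90 of its 150 ; requirement met.
Cost = 150×15 + 70×45 + 90×80 + 160×110 + 200×120 + 90×145 = 67250.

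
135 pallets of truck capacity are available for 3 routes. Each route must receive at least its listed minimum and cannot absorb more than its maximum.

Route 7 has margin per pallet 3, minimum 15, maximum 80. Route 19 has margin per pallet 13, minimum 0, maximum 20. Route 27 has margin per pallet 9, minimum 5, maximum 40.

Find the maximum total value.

845

Meeting every minimum uses 15+0+5 = 20 pallets, leaving 115.
Rank by margin per pallet: Route 19 13 > Route 27 9 > Route 7 3.
Route 19 takes 20 more to reach its cap of 20 → 95 left.
Give Route 27 35 more to hit its cap of 40 → 60 left.
Route 7 has room for 65 more but only 60 remain, so it gets 75.
Total = 3×75 + 13×20 + 9×40 = 845.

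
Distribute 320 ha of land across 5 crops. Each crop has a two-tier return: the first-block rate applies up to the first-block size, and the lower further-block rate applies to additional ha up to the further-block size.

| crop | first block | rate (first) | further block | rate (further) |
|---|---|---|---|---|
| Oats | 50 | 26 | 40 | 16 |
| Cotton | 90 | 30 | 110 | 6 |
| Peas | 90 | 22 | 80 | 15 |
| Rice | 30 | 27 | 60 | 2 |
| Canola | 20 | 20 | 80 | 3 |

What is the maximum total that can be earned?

Treat each block as its own option and order by rate: Cotton/T1 30 > Rice/T1 27 > Oats/T1 26 > Peas/T1 22 > Canola/T1 20 > Oats/T2 16 > Peas/T2 15 > Cotton/T2 6 > Canola/T2 3 > Rice/T2 2.
Cotton/T1 (30): +90 — 230 left.
Rice/T1 (27): +30 — 200 left.
Fill Oats T1 block (50 at 26) — 150 left.
Fill Peas T1 block (90 at 22) — 60 left.
Fill Canola T1 block (20 at 20) — 40 left.
Oats/T2 (16): +40 — 0 left.
Total = 30×90 + 27×30 + 26×50 + 22×90 + 20×20 + 16×40 = 7830.

7830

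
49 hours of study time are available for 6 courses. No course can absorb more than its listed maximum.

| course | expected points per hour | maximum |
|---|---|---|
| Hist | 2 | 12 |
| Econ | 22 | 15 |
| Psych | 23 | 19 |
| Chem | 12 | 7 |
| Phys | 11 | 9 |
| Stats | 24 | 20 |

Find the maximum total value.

1137

Highest expected points per hour first: Stats 24 > Psych 23 > Econ 22 > Chem 12 > Phys 11 > Hist 2.
Stats: +20 to 20 (cap) → 29 left.
Psych takes 19 to reach its cap of 19 → 10 left.
Econ has room for 15 but only 10 remain, so it gets 10.
Total = 22×10 + 23×19 + 24×20 = 1137.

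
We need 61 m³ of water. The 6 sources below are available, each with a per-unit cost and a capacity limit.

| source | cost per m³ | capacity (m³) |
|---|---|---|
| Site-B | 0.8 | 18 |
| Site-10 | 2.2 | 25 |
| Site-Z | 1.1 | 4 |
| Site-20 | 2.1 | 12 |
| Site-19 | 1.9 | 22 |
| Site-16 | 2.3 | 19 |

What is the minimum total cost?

96.8

Use sources in increasing cost order.
Site-B (0.8): use full 18 → 43 m³ to go.
Site-Z (1.1): use full 4 → 39 m³ to go.
Site-19 at 1.9: take all 22 m³ → 17 still needed.
Take 12 from Site-20 at 2.1 → need 5 more.
Site-10 (2.2): take the remaining 5 → done.
Site-16: unused.
Cost = 18×0.8 + 4×1.1 + 22×1.9 + 12×2.1 + 5×2.2 = 96.8.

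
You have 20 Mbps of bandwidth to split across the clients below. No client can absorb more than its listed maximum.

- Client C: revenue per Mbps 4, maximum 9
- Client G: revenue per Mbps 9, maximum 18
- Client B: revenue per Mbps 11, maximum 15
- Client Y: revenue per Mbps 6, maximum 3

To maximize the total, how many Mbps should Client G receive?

5

Rank by revenue per Mbps: Client B 11 > Client G 9 > Client Y 6 > Client C 4.
Client B: +15 to 15 (cap) → 5 left.
Client G has room for 18 but only 5 remain, so it gets 5.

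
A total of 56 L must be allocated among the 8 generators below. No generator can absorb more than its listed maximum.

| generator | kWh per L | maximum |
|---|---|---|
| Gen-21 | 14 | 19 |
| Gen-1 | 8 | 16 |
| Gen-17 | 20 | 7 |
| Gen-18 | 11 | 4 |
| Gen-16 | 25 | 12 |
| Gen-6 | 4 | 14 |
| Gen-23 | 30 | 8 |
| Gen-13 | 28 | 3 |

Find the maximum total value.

1098

Order the generators by kWh per L: Gen-23 30 > Gen-13 28 > Gen-16 25 > Gen-17 20 > Gen-21 14 > Gen-18 11 > Gen-1 8 > Gen-6 4.
Gen-23: +8 to 8 (cap) — 48 left.
Gen-13 takes 3 to reach its cap of 3 — 45 left.
Give Gen-16 12 to hit its cap of 12 — 33 left.
Gen-17 takes 7 to reach its cap of 7 — 26 left.
Gen-21: +19 to 19 (cap) — 7 left.
Gen-18: +4 to 4 (cap) — 3 left.
Gen-1 has room for 16 but only 3 remain, so it gets 3.
Total = 14×19 + 8×3 + 20×7 + 11×4 + 25×12 + 30×8 + 28×3 = 1098.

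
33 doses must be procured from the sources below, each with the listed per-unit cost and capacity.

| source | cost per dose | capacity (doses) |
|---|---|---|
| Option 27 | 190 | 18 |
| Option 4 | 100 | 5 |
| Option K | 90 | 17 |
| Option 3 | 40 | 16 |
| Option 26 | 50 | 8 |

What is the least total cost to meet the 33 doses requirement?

Fill from the cheapest source first.
Option 3 at 40: take all 16 doses ; 17 still needed.
Take 8 from Option 26 at 50 ; need 9 more.
Take 9 from Option K at 90 to finish.
Option 4, Option 27: unused.
Cost = 16×40 + 8×50 + 9×90 = 1850.

1850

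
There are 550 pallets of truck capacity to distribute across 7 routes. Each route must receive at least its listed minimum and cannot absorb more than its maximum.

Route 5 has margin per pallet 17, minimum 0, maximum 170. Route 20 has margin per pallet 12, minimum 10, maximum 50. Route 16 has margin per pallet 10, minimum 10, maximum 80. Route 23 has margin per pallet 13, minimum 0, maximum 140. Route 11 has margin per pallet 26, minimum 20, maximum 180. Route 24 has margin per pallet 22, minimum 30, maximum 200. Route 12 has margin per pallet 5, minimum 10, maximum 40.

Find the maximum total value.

11730

Meeting every minimum uses 0+10+10+0+20+30+10 = 80 pallets, leaving 470.
Order the routes by margin per pallet: Route 11 26 > Route 24 22 > Route 5 17 > Route 23 13 > Route 20 12 > Route 16 10 > Route 12 5.
Route 11: +160 to 180 (cap) → 310 left.
Route 24: +170 to 200 (cap) → 140 left.
Route 5: +140 (room for 170) → 140. Pool exhausted.
Total = 17×140 + 12×10 + 10×10 + 26×180 + 22×200 + 5×10 = 11730.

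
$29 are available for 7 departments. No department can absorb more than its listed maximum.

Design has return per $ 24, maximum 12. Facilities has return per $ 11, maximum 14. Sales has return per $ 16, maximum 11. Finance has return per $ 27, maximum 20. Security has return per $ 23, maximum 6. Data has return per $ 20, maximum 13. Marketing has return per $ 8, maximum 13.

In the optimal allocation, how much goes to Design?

9

Highest return per $ first: Finance 27 > Design 24 > Security 23 > Data 20 > Sales 16 > Facilities 11 > Marketing 8.
Finance takes 20 to reach its cap of 20 ; 9 left.
Only 9 left; Design takes them to reach 9.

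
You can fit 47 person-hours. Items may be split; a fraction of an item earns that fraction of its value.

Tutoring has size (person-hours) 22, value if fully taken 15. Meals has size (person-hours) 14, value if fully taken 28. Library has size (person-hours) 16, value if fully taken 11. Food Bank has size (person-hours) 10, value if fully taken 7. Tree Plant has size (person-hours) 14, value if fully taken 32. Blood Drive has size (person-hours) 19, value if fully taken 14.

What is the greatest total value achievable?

74

Rank by value-to-size ratio: Tree Plant 32/14≈2.29, Meals 28/14≈2, Blood Drive 14/19≈0.737, Food Bank 7/10≈0.7, Library 11/16≈0.688, Tutoring 15/22≈0.682.
Take all of Tree Plant (14 person-hours, value 32) ; 33 person-hours left.
Meals: take in full, 14 person-hours for value 28 ; 19 left.
Blood Drive: take in full, 19 person-hours for value 14 ; 0 left.
Total value = 74.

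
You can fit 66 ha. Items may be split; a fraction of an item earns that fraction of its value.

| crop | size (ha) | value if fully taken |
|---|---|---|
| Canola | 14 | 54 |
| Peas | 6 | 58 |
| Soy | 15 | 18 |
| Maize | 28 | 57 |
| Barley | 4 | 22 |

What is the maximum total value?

207.8

Sort by value density: Peas 58/6≈9.67, Barley 22/4≈5.5, Canola 54/14≈3.86, Maize 57/28≈2.04, Soy 18/15≈1.2.
All 6 ha of Peas fit (value 58) → 60 remain.
All 4 ha of Barley fit (value 22) → 56 remain.
Take all of Canola (14 ha, value 54) → 42 ha left.
Maize: take in full, 28 ha for value 57 → 14 left.
Fill the last 14 ha with part of Soy: 14/15 of it earns 16.8.
Total value = 207.8.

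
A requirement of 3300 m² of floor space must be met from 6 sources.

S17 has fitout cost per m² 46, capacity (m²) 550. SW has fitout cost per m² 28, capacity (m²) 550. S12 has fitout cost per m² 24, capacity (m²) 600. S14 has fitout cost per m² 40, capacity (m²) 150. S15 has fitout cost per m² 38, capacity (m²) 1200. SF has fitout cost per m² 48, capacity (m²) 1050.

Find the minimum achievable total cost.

Use sources in increasing cost order.
Take 600 from S12 at 24 — need 2700 more.
SW at 28: take all 550 m² — 2150 still needed.
Take 1200 from S15 at 38 — need 950 more.
S14 (40): use full 150 — 800 m² to go.
S17 at 46: take all 550 m² — 250 still needed.
Take 250 from SF at 48 to finish.
Cost = 600×24 + 550×28 + 1200×38 + 150×40 + 550×46 + 250×48 = 118700.

118700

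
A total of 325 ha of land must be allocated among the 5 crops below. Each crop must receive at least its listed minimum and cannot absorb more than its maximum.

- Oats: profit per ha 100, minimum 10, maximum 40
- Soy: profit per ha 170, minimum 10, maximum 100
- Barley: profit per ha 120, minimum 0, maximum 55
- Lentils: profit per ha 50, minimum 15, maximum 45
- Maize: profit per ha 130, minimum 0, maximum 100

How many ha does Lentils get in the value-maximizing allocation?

30

Meeting every minimum uses 10+10+0+15+0 = 35 ha, leaving 290.
Order the crops by profit per ha: Soy 170 > Maize 130 > Barley 120 > Oats 100 > Lentils 50.
Soy takes 90 more to reach its cap of 100 → 200 left.
Give Maize 100 more to hit its cap of 100 → 100 left.
Barley: +55 to 55 (cap) → 45 left.
Oats takes 30 more to reach its cap of 40 → 15 left.
Only 15 left; Lentils takes them to reach 30.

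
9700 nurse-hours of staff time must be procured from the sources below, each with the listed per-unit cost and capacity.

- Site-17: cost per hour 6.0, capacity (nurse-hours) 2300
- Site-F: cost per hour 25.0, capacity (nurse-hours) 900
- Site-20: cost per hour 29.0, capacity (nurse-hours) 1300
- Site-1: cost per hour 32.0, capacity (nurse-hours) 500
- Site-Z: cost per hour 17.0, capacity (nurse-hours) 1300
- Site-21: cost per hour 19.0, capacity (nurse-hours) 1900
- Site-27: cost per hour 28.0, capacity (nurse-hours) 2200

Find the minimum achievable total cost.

188000

Fill from the cheapest source first.
Take 2300 from Site-17 at 6.0 → need 7400 more.
Site-Z at 17.0: take all 1300 nurse-hours → 6100 still needed.
Site-21 (19.0): use full 1900 → 4200 nurse-hours to go.
Take 900 from Site-F at 25.0 → need 3300 more.
Site-27 at 28.0: take all 2200 nurse-hours → 1100 still needed.
Site-20 (29.0): take the remaining 1100 → done.
Site-1: unused.
Cost = 2300×6.0 + 1300×17.0 + 1900×19.0 + 900×25.0 + 2200×28.0 + 1100×29.0 = 188000.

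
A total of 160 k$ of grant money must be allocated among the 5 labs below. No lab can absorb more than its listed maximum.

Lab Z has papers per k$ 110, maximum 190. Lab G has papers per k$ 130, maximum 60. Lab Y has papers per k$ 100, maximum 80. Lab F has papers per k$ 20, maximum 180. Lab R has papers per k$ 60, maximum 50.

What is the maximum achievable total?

Rank by papers per k$: Lab G 130 > Lab Z 110 > Lab Y 100 > Lab R 60 > Lab F 20.
Lab G takes 60 to reach its cap of 60 ; 100 left.
Lab Z has room for 190 but only 100 remain, so it gets 100.
Total = 110×100 + 130×60 = 18800.

18800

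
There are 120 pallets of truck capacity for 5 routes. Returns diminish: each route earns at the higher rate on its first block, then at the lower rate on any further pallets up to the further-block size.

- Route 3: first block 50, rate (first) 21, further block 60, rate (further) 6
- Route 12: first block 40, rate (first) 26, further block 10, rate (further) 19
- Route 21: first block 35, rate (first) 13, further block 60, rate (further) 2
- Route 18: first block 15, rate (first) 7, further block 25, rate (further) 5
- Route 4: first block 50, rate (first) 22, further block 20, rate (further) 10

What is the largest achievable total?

2770

Rank every tier by rate: Route 12/first 26 > Route 4/first 22 > Route 3/first 21 > Route 12/second 19 > Route 21/first 13 > Route 4/second 10 > Route 18/first 7 > Route 3/second 6 > Route 18/second 5 > Route 21/second 2.
Fill Route 12 first block (40 at 26) → 80 left.
Route 4 first at 22: fill all 50 → 30 left.
Route 3 first at 21: only 30 left, fill 30.
Total = 26×40 + 22×50 + 21×30 = 2770.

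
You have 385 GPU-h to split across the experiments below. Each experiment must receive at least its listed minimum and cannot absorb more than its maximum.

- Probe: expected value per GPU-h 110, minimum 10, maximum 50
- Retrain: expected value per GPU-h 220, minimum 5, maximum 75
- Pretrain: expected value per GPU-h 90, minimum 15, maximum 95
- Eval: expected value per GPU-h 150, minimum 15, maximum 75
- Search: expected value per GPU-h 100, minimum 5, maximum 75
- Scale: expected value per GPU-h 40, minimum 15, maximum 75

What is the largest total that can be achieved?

Meeting every minimum uses 10+5+15+15+5+15 = 65 GPU-h, leaving 320.
Highest expected value per GPU-h first: Retrain 220 > Eval 150 > Probe 110 > Search 100 > Pretrain 90 > Scale 40.
Give Retrain 70 more to hit its cap of 75 ; 250 left.
Give Eval 60 more to hit its cap of 75 ; 190 left.
Probe: +40 to 50 (cap) ; 150 left.
Search: +70 to 75 (cap) ; 80 left.
Pretrain takes 80 more to reach its cap of 95 ; 0 left.
Total = 110×50 + 220×75 + 90×95 + 150×75 + 100×75 + 40×15 = 49900.

49900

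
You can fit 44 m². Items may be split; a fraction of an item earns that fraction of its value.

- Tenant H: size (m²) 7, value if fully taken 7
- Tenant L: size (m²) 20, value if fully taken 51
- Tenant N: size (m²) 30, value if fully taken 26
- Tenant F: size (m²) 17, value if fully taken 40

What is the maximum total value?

Best value per unit of size first: Tenant L 51/20≈2.55, Tenant F 40/17≈2.35, Tenant H 7/7≈1, Tenant N 26/30≈0.867.
Take all of Tenant L (20 m², value 51) ; 24 m² left.
Tenant F: take in full, 17 m² for value 40 ; 7 left.
All 7 m² of Tenant H fit (value 7) ; 0 remain.
Total value = 98.

98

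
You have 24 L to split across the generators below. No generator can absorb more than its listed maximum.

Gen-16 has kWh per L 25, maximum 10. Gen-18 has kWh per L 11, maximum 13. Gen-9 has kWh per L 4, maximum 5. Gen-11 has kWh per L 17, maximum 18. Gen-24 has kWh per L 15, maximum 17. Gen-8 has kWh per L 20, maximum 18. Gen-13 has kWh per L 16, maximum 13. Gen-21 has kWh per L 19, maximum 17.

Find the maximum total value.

Rank by kWh per L: Gen-16 25 > Gen-8 20 > Gen-21 19 > Gen-11 17 > Gen-13 16 > Gen-24 15 > Gen-18 11 > Gen-9 4.
Give Gen-16 10 to hit its cap of 10 ; 14 left.
Gen-8: +14 (room for 18) → 14. Pool exhausted.
Total = 25×10 + 20×14 = 530.

530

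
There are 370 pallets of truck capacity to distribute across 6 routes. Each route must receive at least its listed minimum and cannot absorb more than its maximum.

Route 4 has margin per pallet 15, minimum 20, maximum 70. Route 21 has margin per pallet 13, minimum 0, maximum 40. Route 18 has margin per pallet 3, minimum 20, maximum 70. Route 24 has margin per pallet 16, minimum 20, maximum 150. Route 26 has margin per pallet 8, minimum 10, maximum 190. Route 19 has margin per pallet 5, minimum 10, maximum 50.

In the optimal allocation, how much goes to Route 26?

80

Meeting every minimum uses 20+0+20+20+10+10 = 80 pallets, leaving 290.
Rank by margin per pallet: Route 24 16 > Route 4 15 > Route 21 13 > Route 26 8 > Route 19 5 > Route 18 3.
Give Route 24 130 more to hit its cap of 150 — 160 left.
Give Route 4 50 more to hit its cap of 70 — 110 left.
Give Route 21 40 more to hit its cap of 40 — 70 left.
Route 26 has room for 180 more but only 70 remain, so it gets 80.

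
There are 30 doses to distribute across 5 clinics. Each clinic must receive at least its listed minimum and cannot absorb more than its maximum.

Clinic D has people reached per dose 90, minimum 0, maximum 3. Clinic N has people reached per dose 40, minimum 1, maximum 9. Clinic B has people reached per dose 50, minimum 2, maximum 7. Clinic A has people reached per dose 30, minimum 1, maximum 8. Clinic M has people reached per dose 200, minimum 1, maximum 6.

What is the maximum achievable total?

2330

Meeting every minimum uses 0+1+2+1+1 = 5 doses, leaving 25.
Rank by people reached per dose: Clinic M 200 > Clinic D 90 > Clinic B 50 > Clinic N 40 > Clinic A 30.
Clinic M: +5 to 6 (cap) — 20 left.
Clinic D takes 3 more to reach its cap of 3 — 17 left.
Give Clinic B 5 more to hit its cap of 7 — 12 left.
Give Clinic N 8 more to hit its cap of 9 — 4 left.
Only 4 left; Clinic A takes them to reach 5.
Total = 90×3 + 40×9 + 50×7 + 30×5 + 200×6 = 2330.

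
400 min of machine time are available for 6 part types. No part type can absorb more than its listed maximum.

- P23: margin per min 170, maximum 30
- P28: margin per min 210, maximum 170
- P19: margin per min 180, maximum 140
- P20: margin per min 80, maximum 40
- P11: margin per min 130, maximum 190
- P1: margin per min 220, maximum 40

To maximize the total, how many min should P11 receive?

Order the part types by margin per min: P1 220 > P28 210 > P19 180 > P23 170 > P11 130 > P20 80.
P1 takes 40 to reach its cap of 40 — 360 left.
P28 takes 170 to reach its cap of 170 — 190 left.
P19: +140 to 140 (cap) — 50 left.
P23 takes 30 to reach its cap of 30 — 20 left.
P11: +20 (room for 190) → 20. Pool exhausted.

20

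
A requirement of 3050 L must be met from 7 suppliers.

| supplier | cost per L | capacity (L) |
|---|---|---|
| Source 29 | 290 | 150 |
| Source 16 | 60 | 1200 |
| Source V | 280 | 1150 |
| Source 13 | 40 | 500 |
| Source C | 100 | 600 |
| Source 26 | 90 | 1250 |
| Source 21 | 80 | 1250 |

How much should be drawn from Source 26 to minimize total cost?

100

Cheapest first:
Source 13 (40): use full 500 — 2550 L to go.
Take 1200 from Source 16 at 60 — need 1350 more.
Source 21 (80): use full 1250 — 100 L to go.
Source 26 (90): take the remaining 100 — done.
Source C, Source V, Source 29: unused.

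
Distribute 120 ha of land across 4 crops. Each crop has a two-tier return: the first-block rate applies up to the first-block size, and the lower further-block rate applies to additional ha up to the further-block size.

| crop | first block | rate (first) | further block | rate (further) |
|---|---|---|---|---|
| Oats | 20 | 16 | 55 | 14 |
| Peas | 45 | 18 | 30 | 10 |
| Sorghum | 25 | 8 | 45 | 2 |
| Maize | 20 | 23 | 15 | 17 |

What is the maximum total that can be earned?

2125

Treat each block as its own option and order by rate: Maize/first 23 > Peas/first 18 > Maize/second 17 > Oats/first 16 > Oats/second 14 > Peas/second 10 > Sorghum/first 8 > Sorghum/second 2.
Maize/first (23): +20 → 100 left.
Peas/first (18): +45 → 55 left.
Maize second at 17: fill all 15 → 40 left.
Fill Oats first block (20 at 16) → 20 left.
Oats second at 14: only 20 left, fill 20.
Total = 23×20 + 18×45 + 17×15 + 16×20 + 14×20 = 2125.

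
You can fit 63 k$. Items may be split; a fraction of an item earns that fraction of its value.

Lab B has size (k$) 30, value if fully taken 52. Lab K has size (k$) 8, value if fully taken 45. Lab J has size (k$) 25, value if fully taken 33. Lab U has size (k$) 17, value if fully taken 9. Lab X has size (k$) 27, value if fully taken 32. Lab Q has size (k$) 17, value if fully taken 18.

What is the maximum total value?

Best value per unit of size first: Lab K 45/8≈5.62, Lab B 52/30≈1.73, Lab J 33/25≈1.32, Lab X 32/27≈1.19, Lab Q 18/17≈1.06, Lab U 9/17≈0.529.
Take all of Lab K (8 k$, value 45) → 55 k$ left.
Take all of Lab B (30 k$, value 52) → 25 k$ left.
Lab J: take in full, 25 k$ for value 33 → 0 left.
Total value = 130.

130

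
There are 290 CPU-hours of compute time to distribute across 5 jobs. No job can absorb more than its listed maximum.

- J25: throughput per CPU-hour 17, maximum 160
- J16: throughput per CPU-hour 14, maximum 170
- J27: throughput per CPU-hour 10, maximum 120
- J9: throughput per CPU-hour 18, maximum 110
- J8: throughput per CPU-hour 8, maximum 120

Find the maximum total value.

Highest throughput per CPU-hour first: J9 18 > J25 17 > J16 14 > J27 10 > J8 8.
J9: +110 to 110 (cap) → 180 left.
J25: +160 to 160 (cap) → 20 left.
Only 20 left; J16 takes them to reach 20.
Total = 17×160 + 14×20 + 18×110 = 4980.

4980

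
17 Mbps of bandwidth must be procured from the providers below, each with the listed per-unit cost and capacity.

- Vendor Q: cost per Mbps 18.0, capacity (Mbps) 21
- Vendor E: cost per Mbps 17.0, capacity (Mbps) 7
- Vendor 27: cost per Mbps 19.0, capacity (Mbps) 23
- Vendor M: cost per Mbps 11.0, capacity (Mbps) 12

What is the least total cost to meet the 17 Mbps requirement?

217

Fill from the cheapest provider first.
Take 12 from Vendor M at 11.0 ; need 5 more.
Vendor E at 17.0: take 5 of its 7 ; requirement met.
Vendor Q, Vendor 27: unused.
Cost = 12×11.0 + 5×17.0 = 217.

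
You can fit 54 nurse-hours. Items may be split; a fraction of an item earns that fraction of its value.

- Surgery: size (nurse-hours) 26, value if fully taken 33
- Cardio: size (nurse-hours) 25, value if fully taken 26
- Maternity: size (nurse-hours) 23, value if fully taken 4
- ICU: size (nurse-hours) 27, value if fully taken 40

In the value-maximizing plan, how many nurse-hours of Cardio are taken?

1

Best value per unit of size first: ICU 40/27≈1.48, Surgery 33/26≈1.27, Cardio 26/25≈1.04, Maternity 4/23≈0.174.
ICU: take in full, 27 nurse-hours for value 40 → 27 left.
All 26 nurse-hours of Surgery fit (value 33) → 1 remain.
1 nurse-hours left: a 1/25 share of Cardio gives 26×1/25 = 1.04.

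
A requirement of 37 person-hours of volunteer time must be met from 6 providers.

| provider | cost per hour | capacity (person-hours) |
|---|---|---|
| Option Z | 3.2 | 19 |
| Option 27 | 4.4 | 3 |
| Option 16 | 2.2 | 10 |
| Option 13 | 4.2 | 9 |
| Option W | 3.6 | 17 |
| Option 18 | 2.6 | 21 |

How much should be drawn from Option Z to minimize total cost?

Cheapest first:
Option 16 (2.2): use full 10 — 27 person-hours to go.
Take 21 from Option 18 at 2.6 — need 6 more.
Option Z at 3.2: take 6 of its 19 — requirement met.
Option W, Option 13, Option 27: unused.

6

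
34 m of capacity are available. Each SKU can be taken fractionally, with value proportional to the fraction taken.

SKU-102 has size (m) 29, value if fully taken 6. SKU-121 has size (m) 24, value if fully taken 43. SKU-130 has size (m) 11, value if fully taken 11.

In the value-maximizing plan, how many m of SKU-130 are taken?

10

Sort by value density: SKU-121 43/24≈1.79, SKU-130 11/11≈1, SKU-102 6/29≈0.207.
SKU-121: take in full, 24 m for value 43 ; 10 left.
10 m left: a 10/11 share of SKU-130 gives 11×10/11 = 10.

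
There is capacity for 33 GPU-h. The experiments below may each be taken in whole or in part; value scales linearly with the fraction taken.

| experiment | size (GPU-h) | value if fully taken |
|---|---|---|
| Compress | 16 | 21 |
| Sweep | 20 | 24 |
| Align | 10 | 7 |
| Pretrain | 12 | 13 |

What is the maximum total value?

41.4

Sort by value density: Compress 21/16≈1.31, Sweep 24/20≈1.2, Pretrain 13/12≈1.08, Align 7/10≈0.7.
Take all of Compress (16 GPU-h, value 21) — 17 GPU-h left.
Fill the last 17 GPU-h with part of Sweep: 17/20 of it earns 20.4.
Total value = 41.4.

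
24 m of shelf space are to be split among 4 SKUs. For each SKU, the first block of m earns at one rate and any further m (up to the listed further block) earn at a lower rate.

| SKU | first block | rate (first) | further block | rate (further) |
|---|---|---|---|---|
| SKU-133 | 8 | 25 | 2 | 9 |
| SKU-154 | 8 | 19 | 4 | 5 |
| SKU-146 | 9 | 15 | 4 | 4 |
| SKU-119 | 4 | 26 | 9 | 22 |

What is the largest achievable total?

Rank every tier by rate: SKU-119/T1 26 > SKU-133/T1 25 > SKU-119/T2 22 > SKU-154/T1 19 > SKU-146/T1 15 > SKU-133/T2 9 > SKU-154/T2 5 > SKU-146/T2 4.
Fill SKU-119 T1 block (4 at 26) → 20 left.
Fill SKU-133 T1 block (8 at 25) → 12 left.
SKU-119/T2 (22): +9 → 3 left.
SKU-154/T1: +3 of 8 at 19; pool empty.
Total = 26×4 + 25×8 + 22×9 + 19×3 = 559.

559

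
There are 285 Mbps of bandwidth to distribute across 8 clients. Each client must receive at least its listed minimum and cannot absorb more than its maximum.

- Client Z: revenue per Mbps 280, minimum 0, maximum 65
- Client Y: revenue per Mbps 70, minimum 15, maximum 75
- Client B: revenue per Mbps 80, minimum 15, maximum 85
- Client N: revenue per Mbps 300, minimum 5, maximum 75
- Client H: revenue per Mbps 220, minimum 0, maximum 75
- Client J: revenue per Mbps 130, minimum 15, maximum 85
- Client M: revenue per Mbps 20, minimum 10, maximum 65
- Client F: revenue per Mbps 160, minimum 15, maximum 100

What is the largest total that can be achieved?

Meeting every minimum uses 0+15+15+5+0+15+10+15 = 75 Mbps, leaving 210.
Rank by revenue per Mbps: Client N 300 > Client Z 280 > Client H 220 > Client F 160 > Client J 130 > Client B 80 > Client Y 70 > Client M 20.
Client N takes 70 more to reach its cap of 75 ; 140 left.
Give Client Z 65 more to hit its cap of 65 ; 75 left.
Client H: +75 to 75 (cap) ; 0 left.
Total = 280×65 + 70×15 + 80×15 + 300×75 + 220×75 + 130×15 + 20×10 + 160×15 = 64000.

64000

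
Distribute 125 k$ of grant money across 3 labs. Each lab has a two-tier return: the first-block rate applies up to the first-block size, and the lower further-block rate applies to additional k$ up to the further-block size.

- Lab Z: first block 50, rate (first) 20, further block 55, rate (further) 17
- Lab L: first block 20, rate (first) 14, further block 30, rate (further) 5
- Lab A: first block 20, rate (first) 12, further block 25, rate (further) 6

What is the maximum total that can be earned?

Treat each block as its own option and order by rate: Lab Z/T1 20 > Lab Z/T2 17 > Lab L/T1 14 > Lab A/T1 12 > Lab A/T2 6 > Lab L/T2 5.
Fill Lab Z T1 block (50 at 20) — 75 left.
Lab Z T2 at 17: fill all 55 — 20 left.
Fill Lab L T1 block (20 at 14) — 0 left.
Total = 20×50 + 17×55 + 14×20 = 2215.

2215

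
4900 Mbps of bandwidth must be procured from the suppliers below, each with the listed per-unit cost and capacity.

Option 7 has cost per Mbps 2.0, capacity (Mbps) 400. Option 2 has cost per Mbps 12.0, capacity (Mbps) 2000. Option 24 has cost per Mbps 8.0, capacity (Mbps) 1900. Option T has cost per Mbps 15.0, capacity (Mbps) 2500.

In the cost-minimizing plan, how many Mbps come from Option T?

600

Use suppliers in increasing cost order.
Take 400 from Option 7 at 2.0 — need 4500 more.
Take 1900 from Option 24 at 8.0 — need 2600 more.
Take 2000 from Option 2 at 12.0 — need 600 more.
Option T at 15.0: take 600 of its 2500 — requirement met.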